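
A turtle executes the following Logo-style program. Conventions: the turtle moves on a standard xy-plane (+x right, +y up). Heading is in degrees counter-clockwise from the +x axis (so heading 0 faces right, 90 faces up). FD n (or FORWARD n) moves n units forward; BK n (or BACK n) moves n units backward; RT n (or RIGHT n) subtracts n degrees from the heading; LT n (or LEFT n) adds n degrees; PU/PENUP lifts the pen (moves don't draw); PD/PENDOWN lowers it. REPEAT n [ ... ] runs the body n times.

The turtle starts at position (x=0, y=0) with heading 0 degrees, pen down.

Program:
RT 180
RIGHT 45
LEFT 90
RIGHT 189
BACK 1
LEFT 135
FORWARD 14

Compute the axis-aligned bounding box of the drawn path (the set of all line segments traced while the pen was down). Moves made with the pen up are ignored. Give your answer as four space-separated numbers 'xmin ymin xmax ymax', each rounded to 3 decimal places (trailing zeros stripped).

Answer: -14.637 -0.588 0 1.602

Derivation:
Executing turtle program step by step:
Start: pos=(0,0), heading=0, pen down
RT 180: heading 0 -> 180
RT 45: heading 180 -> 135
LT 90: heading 135 -> 225
RT 189: heading 225 -> 36
BK 1: (0,0) -> (-0.809,-0.588) [heading=36, draw]
LT 135: heading 36 -> 171
FD 14: (-0.809,-0.588) -> (-14.637,1.602) [heading=171, draw]
Final: pos=(-14.637,1.602), heading=171, 2 segment(s) drawn

Segment endpoints: x in {-14.637, -0.809, 0}, y in {-0.588, 0, 1.602}
xmin=-14.637, ymin=-0.588, xmax=0, ymax=1.602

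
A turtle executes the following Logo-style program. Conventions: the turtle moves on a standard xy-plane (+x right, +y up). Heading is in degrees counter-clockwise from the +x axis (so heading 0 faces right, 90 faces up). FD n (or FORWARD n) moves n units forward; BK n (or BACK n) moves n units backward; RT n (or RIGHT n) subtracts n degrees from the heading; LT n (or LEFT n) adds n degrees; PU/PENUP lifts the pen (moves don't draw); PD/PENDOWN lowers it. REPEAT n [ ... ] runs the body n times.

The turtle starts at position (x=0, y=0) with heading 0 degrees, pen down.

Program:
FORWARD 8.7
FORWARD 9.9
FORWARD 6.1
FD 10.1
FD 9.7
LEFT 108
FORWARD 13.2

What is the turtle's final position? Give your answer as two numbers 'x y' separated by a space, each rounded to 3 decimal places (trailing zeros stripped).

Answer: 40.421 12.554

Derivation:
Executing turtle program step by step:
Start: pos=(0,0), heading=0, pen down
FD 8.7: (0,0) -> (8.7,0) [heading=0, draw]
FD 9.9: (8.7,0) -> (18.6,0) [heading=0, draw]
FD 6.1: (18.6,0) -> (24.7,0) [heading=0, draw]
FD 10.1: (24.7,0) -> (34.8,0) [heading=0, draw]
FD 9.7: (34.8,0) -> (44.5,0) [heading=0, draw]
LT 108: heading 0 -> 108
FD 13.2: (44.5,0) -> (40.421,12.554) [heading=108, draw]
Final: pos=(40.421,12.554), heading=108, 6 segment(s) drawn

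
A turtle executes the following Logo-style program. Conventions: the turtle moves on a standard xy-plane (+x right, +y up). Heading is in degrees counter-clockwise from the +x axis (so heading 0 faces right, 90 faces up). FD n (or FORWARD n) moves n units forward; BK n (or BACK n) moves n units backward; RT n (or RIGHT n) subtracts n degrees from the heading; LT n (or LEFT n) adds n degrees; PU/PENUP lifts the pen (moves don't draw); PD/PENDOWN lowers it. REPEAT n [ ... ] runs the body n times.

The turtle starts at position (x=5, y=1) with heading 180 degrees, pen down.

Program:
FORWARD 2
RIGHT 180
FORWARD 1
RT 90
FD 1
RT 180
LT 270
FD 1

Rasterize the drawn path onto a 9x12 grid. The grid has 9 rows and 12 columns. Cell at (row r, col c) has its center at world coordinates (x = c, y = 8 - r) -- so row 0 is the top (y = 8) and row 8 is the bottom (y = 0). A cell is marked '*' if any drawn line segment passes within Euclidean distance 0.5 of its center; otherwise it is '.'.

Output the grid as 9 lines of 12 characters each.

Segment 0: (5,1) -> (3,1)
Segment 1: (3,1) -> (4,1)
Segment 2: (4,1) -> (4,0)
Segment 3: (4,0) -> (5,0)

Answer: ............
............
............
............
............
............
............
...***......
....**......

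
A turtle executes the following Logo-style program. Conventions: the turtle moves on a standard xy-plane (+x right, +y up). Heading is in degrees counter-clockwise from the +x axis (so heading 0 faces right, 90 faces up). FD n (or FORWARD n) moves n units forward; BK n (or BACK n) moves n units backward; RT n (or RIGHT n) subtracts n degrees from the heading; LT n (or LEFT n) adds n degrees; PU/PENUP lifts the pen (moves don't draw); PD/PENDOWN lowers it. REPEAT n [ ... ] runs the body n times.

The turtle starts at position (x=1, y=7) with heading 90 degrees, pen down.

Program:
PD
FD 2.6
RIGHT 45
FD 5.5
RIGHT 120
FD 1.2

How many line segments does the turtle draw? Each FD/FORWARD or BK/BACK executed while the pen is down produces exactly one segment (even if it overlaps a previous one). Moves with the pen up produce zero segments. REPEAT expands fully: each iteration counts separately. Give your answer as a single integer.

Executing turtle program step by step:
Start: pos=(1,7), heading=90, pen down
PD: pen down
FD 2.6: (1,7) -> (1,9.6) [heading=90, draw]
RT 45: heading 90 -> 45
FD 5.5: (1,9.6) -> (4.889,13.489) [heading=45, draw]
RT 120: heading 45 -> 285
FD 1.2: (4.889,13.489) -> (5.2,12.33) [heading=285, draw]
Final: pos=(5.2,12.33), heading=285, 3 segment(s) drawn
Segments drawn: 3

Answer: 3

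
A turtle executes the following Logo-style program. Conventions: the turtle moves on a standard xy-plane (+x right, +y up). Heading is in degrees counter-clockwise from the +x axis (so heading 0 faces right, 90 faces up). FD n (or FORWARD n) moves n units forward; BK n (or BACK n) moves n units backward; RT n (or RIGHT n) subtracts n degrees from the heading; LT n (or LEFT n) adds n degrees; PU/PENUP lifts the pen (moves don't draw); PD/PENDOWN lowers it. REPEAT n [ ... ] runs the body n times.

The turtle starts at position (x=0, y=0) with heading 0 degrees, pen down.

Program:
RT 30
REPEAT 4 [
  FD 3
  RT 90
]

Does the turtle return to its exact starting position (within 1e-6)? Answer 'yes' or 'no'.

Answer: yes

Derivation:
Executing turtle program step by step:
Start: pos=(0,0), heading=0, pen down
RT 30: heading 0 -> 330
REPEAT 4 [
  -- iteration 1/4 --
  FD 3: (0,0) -> (2.598,-1.5) [heading=330, draw]
  RT 90: heading 330 -> 240
  -- iteration 2/4 --
  FD 3: (2.598,-1.5) -> (1.098,-4.098) [heading=240, draw]
  RT 90: heading 240 -> 150
  -- iteration 3/4 --
  FD 3: (1.098,-4.098) -> (-1.5,-2.598) [heading=150, draw]
  RT 90: heading 150 -> 60
  -- iteration 4/4 --
  FD 3: (-1.5,-2.598) -> (0,0) [heading=60, draw]
  RT 90: heading 60 -> 330
]
Final: pos=(0,0), heading=330, 4 segment(s) drawn

Start position: (0, 0)
Final position: (0, 0)
Distance = 0; < 1e-6 -> CLOSED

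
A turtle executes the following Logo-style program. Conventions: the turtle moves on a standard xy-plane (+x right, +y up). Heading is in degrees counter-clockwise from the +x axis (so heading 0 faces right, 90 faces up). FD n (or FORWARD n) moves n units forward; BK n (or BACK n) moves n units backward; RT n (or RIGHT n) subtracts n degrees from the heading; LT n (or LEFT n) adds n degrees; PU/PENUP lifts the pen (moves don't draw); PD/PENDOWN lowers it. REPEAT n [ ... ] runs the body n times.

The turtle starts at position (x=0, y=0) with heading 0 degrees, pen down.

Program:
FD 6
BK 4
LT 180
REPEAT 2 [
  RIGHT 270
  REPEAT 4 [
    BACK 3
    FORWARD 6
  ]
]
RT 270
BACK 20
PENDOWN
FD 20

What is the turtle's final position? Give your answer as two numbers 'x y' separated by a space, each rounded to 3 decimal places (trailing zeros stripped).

Answer: 14 -12

Derivation:
Executing turtle program step by step:
Start: pos=(0,0), heading=0, pen down
FD 6: (0,0) -> (6,0) [heading=0, draw]
BK 4: (6,0) -> (2,0) [heading=0, draw]
LT 180: heading 0 -> 180
REPEAT 2 [
  -- iteration 1/2 --
  RT 270: heading 180 -> 270
  REPEAT 4 [
    -- iteration 1/4 --
    BK 3: (2,0) -> (2,3) [heading=270, draw]
    FD 6: (2,3) -> (2,-3) [heading=270, draw]
    -- iteration 2/4 --
    BK 3: (2,-3) -> (2,0) [heading=270, draw]
    FD 6: (2,0) -> (2,-6) [heading=270, draw]
    -- iteration 3/4 --
    BK 3: (2,-6) -> (2,-3) [heading=270, draw]
    FD 6: (2,-3) -> (2,-9) [heading=270, draw]
    -- iteration 4/4 --
    BK 3: (2,-9) -> (2,-6) [heading=270, draw]
    FD 6: (2,-6) -> (2,-12) [heading=270, draw]
  ]
  -- iteration 2/2 --
  RT 270: heading 270 -> 0
  REPEAT 4 [
    -- iteration 1/4 --
    BK 3: (2,-12) -> (-1,-12) [heading=0, draw]
    FD 6: (-1,-12) -> (5,-12) [heading=0, draw]
    -- iteration 2/4 --
    BK 3: (5,-12) -> (2,-12) [heading=0, draw]
    FD 6: (2,-12) -> (8,-12) [heading=0, draw]
    -- iteration 3/4 --
    BK 3: (8,-12) -> (5,-12) [heading=0, draw]
    FD 6: (5,-12) -> (11,-12) [heading=0, draw]
    -- iteration 4/4 --
    BK 3: (11,-12) -> (8,-12) [heading=0, draw]
    FD 6: (8,-12) -> (14,-12) [heading=0, draw]
  ]
]
RT 270: heading 0 -> 90
BK 20: (14,-12) -> (14,-32) [heading=90, draw]
PD: pen down
FD 20: (14,-32) -> (14,-12) [heading=90, draw]
Final: pos=(14,-12), heading=90, 20 segment(s) drawn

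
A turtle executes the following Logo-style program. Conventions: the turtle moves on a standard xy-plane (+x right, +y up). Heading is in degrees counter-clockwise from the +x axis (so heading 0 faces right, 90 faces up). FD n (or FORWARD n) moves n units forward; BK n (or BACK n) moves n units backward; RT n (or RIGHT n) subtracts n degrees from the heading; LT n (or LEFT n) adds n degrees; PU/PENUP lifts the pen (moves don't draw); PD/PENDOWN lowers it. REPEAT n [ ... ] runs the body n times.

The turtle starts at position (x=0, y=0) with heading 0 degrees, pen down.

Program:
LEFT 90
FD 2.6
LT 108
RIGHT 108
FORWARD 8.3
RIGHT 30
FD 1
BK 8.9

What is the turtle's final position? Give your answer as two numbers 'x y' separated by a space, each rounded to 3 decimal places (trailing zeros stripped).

Executing turtle program step by step:
Start: pos=(0,0), heading=0, pen down
LT 90: heading 0 -> 90
FD 2.6: (0,0) -> (0,2.6) [heading=90, draw]
LT 108: heading 90 -> 198
RT 108: heading 198 -> 90
FD 8.3: (0,2.6) -> (0,10.9) [heading=90, draw]
RT 30: heading 90 -> 60
FD 1: (0,10.9) -> (0.5,11.766) [heading=60, draw]
BK 8.9: (0.5,11.766) -> (-3.95,4.058) [heading=60, draw]
Final: pos=(-3.95,4.058), heading=60, 4 segment(s) drawn

Answer: -3.95 4.058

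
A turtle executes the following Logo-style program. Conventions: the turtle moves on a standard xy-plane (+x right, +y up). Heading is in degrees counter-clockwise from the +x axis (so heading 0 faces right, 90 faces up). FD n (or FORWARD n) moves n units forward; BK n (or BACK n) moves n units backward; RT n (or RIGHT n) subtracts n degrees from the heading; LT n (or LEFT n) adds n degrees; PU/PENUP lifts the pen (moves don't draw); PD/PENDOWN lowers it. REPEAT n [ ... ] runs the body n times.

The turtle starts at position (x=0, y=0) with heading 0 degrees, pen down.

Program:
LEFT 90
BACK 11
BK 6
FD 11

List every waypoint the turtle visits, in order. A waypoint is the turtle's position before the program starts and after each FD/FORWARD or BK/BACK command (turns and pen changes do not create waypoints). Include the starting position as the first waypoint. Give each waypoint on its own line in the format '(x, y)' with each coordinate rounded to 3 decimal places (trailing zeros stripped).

Answer: (0, 0)
(0, -11)
(0, -17)
(0, -6)

Derivation:
Executing turtle program step by step:
Start: pos=(0,0), heading=0, pen down
LT 90: heading 0 -> 90
BK 11: (0,0) -> (0,-11) [heading=90, draw]
BK 6: (0,-11) -> (0,-17) [heading=90, draw]
FD 11: (0,-17) -> (0,-6) [heading=90, draw]
Final: pos=(0,-6), heading=90, 3 segment(s) drawn
Waypoints (4 total):
(0, 0)
(0, -11)
(0, -17)
(0, -6)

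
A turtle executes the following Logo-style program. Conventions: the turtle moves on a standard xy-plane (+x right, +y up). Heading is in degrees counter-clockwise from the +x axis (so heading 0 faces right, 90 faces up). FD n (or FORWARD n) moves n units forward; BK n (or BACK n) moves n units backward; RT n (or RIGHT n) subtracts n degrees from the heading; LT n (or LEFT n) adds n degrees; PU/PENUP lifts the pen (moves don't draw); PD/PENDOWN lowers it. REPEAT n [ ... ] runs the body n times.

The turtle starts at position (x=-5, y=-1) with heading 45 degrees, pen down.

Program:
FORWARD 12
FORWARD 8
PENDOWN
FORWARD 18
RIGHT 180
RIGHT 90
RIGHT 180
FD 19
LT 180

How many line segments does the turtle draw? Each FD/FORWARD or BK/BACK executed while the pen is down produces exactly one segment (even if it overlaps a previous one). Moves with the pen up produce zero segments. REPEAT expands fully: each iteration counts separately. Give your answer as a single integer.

Answer: 4

Derivation:
Executing turtle program step by step:
Start: pos=(-5,-1), heading=45, pen down
FD 12: (-5,-1) -> (3.485,7.485) [heading=45, draw]
FD 8: (3.485,7.485) -> (9.142,13.142) [heading=45, draw]
PD: pen down
FD 18: (9.142,13.142) -> (21.87,25.87) [heading=45, draw]
RT 180: heading 45 -> 225
RT 90: heading 225 -> 135
RT 180: heading 135 -> 315
FD 19: (21.87,25.87) -> (35.305,12.435) [heading=315, draw]
LT 180: heading 315 -> 135
Final: pos=(35.305,12.435), heading=135, 4 segment(s) drawn
Segments drawn: 4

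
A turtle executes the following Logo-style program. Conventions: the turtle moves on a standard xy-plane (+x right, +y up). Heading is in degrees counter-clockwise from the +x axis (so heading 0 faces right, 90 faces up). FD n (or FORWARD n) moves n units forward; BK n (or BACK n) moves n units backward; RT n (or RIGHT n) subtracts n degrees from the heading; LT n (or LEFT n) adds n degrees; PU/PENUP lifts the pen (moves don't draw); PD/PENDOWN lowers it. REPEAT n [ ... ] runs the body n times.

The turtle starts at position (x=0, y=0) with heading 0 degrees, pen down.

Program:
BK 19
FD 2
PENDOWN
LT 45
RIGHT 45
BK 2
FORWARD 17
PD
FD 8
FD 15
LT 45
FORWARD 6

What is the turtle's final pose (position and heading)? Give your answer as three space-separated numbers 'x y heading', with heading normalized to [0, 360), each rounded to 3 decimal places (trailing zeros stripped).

Answer: 25.243 4.243 45

Derivation:
Executing turtle program step by step:
Start: pos=(0,0), heading=0, pen down
BK 19: (0,0) -> (-19,0) [heading=0, draw]
FD 2: (-19,0) -> (-17,0) [heading=0, draw]
PD: pen down
LT 45: heading 0 -> 45
RT 45: heading 45 -> 0
BK 2: (-17,0) -> (-19,0) [heading=0, draw]
FD 17: (-19,0) -> (-2,0) [heading=0, draw]
PD: pen down
FD 8: (-2,0) -> (6,0) [heading=0, draw]
FD 15: (6,0) -> (21,0) [heading=0, draw]
LT 45: heading 0 -> 45
FD 6: (21,0) -> (25.243,4.243) [heading=45, draw]
Final: pos=(25.243,4.243), heading=45, 7 segment(s) drawn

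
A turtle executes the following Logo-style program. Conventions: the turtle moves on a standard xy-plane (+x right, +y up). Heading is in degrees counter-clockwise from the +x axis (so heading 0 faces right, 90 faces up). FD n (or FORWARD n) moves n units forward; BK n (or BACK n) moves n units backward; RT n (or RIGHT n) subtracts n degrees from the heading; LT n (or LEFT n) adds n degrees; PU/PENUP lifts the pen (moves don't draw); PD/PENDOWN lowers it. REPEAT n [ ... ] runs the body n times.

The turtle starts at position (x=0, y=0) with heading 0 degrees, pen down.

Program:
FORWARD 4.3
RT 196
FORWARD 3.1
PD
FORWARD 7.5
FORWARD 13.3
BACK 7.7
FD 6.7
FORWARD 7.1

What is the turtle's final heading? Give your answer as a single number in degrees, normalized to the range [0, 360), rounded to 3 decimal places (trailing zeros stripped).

Answer: 164

Derivation:
Executing turtle program step by step:
Start: pos=(0,0), heading=0, pen down
FD 4.3: (0,0) -> (4.3,0) [heading=0, draw]
RT 196: heading 0 -> 164
FD 3.1: (4.3,0) -> (1.32,0.854) [heading=164, draw]
PD: pen down
FD 7.5: (1.32,0.854) -> (-5.889,2.922) [heading=164, draw]
FD 13.3: (-5.889,2.922) -> (-18.674,6.588) [heading=164, draw]
BK 7.7: (-18.674,6.588) -> (-11.272,4.465) [heading=164, draw]
FD 6.7: (-11.272,4.465) -> (-17.713,6.312) [heading=164, draw]
FD 7.1: (-17.713,6.312) -> (-24.538,8.269) [heading=164, draw]
Final: pos=(-24.538,8.269), heading=164, 7 segment(s) drawn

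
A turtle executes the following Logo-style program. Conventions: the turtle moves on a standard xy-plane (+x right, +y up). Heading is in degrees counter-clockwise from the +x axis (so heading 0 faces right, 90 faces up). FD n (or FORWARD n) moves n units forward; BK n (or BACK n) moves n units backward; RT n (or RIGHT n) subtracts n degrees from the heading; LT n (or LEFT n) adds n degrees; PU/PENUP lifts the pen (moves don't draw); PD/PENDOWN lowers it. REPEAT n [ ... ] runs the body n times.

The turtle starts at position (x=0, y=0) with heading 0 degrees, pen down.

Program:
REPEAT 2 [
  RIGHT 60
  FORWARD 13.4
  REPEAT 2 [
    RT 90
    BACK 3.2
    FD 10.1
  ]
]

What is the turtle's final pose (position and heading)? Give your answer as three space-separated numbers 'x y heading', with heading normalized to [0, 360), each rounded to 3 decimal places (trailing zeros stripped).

Answer: 6.5 -6.9 240

Derivation:
Executing turtle program step by step:
Start: pos=(0,0), heading=0, pen down
REPEAT 2 [
  -- iteration 1/2 --
  RT 60: heading 0 -> 300
  FD 13.4: (0,0) -> (6.7,-11.605) [heading=300, draw]
  REPEAT 2 [
    -- iteration 1/2 --
    RT 90: heading 300 -> 210
    BK 3.2: (6.7,-11.605) -> (9.471,-10.005) [heading=210, draw]
    FD 10.1: (9.471,-10.005) -> (0.724,-15.055) [heading=210, draw]
    -- iteration 2/2 --
    RT 90: heading 210 -> 120
    BK 3.2: (0.724,-15.055) -> (2.324,-17.826) [heading=120, draw]
    FD 10.1: (2.324,-17.826) -> (-2.726,-9.079) [heading=120, draw]
  ]
  -- iteration 2/2 --
  RT 60: heading 120 -> 60
  FD 13.4: (-2.726,-9.079) -> (3.974,2.526) [heading=60, draw]
  REPEAT 2 [
    -- iteration 1/2 --
    RT 90: heading 60 -> 330
    BK 3.2: (3.974,2.526) -> (1.203,4.126) [heading=330, draw]
    FD 10.1: (1.203,4.126) -> (9.95,-0.924) [heading=330, draw]
    -- iteration 2/2 --
    RT 90: heading 330 -> 240
    BK 3.2: (9.95,-0.924) -> (11.55,1.847) [heading=240, draw]
    FD 10.1: (11.55,1.847) -> (6.5,-6.9) [heading=240, draw]
  ]
]
Final: pos=(6.5,-6.9), heading=240, 10 segment(s) drawn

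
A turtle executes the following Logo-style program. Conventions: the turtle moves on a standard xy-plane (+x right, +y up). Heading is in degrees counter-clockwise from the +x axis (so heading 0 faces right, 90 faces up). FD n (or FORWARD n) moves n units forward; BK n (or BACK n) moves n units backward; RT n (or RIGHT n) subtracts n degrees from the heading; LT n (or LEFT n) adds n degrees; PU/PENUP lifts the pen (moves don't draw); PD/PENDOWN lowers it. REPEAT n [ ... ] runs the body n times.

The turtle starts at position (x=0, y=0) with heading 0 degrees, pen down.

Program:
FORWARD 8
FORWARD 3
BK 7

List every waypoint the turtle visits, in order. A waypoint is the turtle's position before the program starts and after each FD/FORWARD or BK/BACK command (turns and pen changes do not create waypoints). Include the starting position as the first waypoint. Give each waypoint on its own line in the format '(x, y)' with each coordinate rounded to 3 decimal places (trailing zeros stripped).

Answer: (0, 0)
(8, 0)
(11, 0)
(4, 0)

Derivation:
Executing turtle program step by step:
Start: pos=(0,0), heading=0, pen down
FD 8: (0,0) -> (8,0) [heading=0, draw]
FD 3: (8,0) -> (11,0) [heading=0, draw]
BK 7: (11,0) -> (4,0) [heading=0, draw]
Final: pos=(4,0), heading=0, 3 segment(s) drawn
Waypoints (4 total):
(0, 0)
(8, 0)
(11, 0)
(4, 0)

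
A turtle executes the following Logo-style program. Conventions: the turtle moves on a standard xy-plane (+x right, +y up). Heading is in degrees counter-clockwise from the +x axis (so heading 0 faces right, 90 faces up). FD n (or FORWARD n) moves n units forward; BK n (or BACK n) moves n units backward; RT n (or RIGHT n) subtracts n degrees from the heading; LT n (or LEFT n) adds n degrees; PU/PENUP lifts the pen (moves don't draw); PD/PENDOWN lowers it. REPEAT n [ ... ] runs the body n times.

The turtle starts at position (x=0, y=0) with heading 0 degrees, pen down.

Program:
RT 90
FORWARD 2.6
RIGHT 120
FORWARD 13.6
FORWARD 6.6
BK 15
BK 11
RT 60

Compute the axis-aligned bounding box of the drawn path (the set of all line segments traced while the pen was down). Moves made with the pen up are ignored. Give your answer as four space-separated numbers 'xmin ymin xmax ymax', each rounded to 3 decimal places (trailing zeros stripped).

Executing turtle program step by step:
Start: pos=(0,0), heading=0, pen down
RT 90: heading 0 -> 270
FD 2.6: (0,0) -> (0,-2.6) [heading=270, draw]
RT 120: heading 270 -> 150
FD 13.6: (0,-2.6) -> (-11.778,4.2) [heading=150, draw]
FD 6.6: (-11.778,4.2) -> (-17.494,7.5) [heading=150, draw]
BK 15: (-17.494,7.5) -> (-4.503,0) [heading=150, draw]
BK 11: (-4.503,0) -> (5.023,-5.5) [heading=150, draw]
RT 60: heading 150 -> 90
Final: pos=(5.023,-5.5), heading=90, 5 segment(s) drawn

Segment endpoints: x in {-17.494, -11.778, -4.503, 0, 0, 5.023}, y in {-5.5, -2.6, 0, 4.2, 7.5}
xmin=-17.494, ymin=-5.5, xmax=5.023, ymax=7.5

Answer: -17.494 -5.5 5.023 7.5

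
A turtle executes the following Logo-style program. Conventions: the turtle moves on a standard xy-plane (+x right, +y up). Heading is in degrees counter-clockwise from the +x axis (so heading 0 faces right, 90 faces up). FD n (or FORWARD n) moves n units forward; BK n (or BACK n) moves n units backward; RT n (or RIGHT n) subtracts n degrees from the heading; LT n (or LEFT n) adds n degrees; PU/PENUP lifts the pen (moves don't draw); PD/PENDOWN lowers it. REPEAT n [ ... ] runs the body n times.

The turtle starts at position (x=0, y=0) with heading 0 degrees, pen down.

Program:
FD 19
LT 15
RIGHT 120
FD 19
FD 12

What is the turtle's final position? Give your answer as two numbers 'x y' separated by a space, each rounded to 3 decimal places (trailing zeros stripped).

Answer: 10.977 -29.944

Derivation:
Executing turtle program step by step:
Start: pos=(0,0), heading=0, pen down
FD 19: (0,0) -> (19,0) [heading=0, draw]
LT 15: heading 0 -> 15
RT 120: heading 15 -> 255
FD 19: (19,0) -> (14.082,-18.353) [heading=255, draw]
FD 12: (14.082,-18.353) -> (10.977,-29.944) [heading=255, draw]
Final: pos=(10.977,-29.944), heading=255, 3 segment(s) drawn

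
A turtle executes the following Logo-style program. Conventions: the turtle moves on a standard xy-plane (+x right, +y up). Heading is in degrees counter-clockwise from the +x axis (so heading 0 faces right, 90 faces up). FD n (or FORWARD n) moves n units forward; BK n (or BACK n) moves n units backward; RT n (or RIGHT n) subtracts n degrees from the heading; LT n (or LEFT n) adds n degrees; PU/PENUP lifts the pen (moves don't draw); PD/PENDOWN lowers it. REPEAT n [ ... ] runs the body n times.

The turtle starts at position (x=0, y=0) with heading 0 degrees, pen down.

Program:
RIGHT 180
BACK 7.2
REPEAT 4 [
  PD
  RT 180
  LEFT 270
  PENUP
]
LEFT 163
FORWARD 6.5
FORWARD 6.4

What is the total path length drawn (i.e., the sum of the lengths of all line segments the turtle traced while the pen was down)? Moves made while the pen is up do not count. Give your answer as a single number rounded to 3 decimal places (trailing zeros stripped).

Executing turtle program step by step:
Start: pos=(0,0), heading=0, pen down
RT 180: heading 0 -> 180
BK 7.2: (0,0) -> (7.2,0) [heading=180, draw]
REPEAT 4 [
  -- iteration 1/4 --
  PD: pen down
  RT 180: heading 180 -> 0
  LT 270: heading 0 -> 270
  PU: pen up
  -- iteration 2/4 --
  PD: pen down
  RT 180: heading 270 -> 90
  LT 270: heading 90 -> 0
  PU: pen up
  -- iteration 3/4 --
  PD: pen down
  RT 180: heading 0 -> 180
  LT 270: heading 180 -> 90
  PU: pen up
  -- iteration 4/4 --
  PD: pen down
  RT 180: heading 90 -> 270
  LT 270: heading 270 -> 180
  PU: pen up
]
LT 163: heading 180 -> 343
FD 6.5: (7.2,0) -> (13.416,-1.9) [heading=343, move]
FD 6.4: (13.416,-1.9) -> (19.536,-3.772) [heading=343, move]
Final: pos=(19.536,-3.772), heading=343, 1 segment(s) drawn

Segment lengths:
  seg 1: (0,0) -> (7.2,0), length = 7.2
Total = 7.2

Answer: 7.2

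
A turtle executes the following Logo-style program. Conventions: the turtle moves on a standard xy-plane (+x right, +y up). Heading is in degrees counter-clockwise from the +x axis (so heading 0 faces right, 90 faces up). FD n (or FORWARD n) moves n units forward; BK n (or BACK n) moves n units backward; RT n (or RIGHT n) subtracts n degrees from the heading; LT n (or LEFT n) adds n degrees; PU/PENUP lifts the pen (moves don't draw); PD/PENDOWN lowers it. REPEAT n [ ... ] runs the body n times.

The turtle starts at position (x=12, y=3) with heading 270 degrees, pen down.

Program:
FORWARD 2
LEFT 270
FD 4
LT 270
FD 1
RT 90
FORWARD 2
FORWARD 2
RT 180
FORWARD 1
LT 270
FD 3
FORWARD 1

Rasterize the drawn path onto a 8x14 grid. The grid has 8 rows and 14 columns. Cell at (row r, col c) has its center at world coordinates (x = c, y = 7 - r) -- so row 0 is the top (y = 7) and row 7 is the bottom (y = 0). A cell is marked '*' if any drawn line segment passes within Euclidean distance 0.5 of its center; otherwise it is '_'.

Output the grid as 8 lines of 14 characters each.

Answer: ______________
___________*__
___________*__
___________*__
___________**_
________*****_
________*****_
______________

Derivation:
Segment 0: (12,3) -> (12,1)
Segment 1: (12,1) -> (8,1)
Segment 2: (8,1) -> (8,2)
Segment 3: (8,2) -> (10,2)
Segment 4: (10,2) -> (12,2)
Segment 5: (12,2) -> (11,2)
Segment 6: (11,2) -> (11,5)
Segment 7: (11,5) -> (11,6)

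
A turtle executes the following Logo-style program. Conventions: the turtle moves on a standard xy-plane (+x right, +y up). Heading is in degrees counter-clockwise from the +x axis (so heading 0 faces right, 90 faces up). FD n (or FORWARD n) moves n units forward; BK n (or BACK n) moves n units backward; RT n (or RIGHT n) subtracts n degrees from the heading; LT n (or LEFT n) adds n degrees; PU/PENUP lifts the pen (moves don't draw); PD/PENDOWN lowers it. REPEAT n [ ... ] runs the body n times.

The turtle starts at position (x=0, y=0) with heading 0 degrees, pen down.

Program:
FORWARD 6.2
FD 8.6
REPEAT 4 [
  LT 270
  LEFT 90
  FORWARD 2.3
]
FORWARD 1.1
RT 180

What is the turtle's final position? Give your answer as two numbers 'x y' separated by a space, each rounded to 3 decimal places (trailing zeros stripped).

Executing turtle program step by step:
Start: pos=(0,0), heading=0, pen down
FD 6.2: (0,0) -> (6.2,0) [heading=0, draw]
FD 8.6: (6.2,0) -> (14.8,0) [heading=0, draw]
REPEAT 4 [
  -- iteration 1/4 --
  LT 270: heading 0 -> 270
  LT 90: heading 270 -> 0
  FD 2.3: (14.8,0) -> (17.1,0) [heading=0, draw]
  -- iteration 2/4 --
  LT 270: heading 0 -> 270
  LT 90: heading 270 -> 0
  FD 2.3: (17.1,0) -> (19.4,0) [heading=0, draw]
  -- iteration 3/4 --
  LT 270: heading 0 -> 270
  LT 90: heading 270 -> 0
  FD 2.3: (19.4,0) -> (21.7,0) [heading=0, draw]
  -- iteration 4/4 --
  LT 270: heading 0 -> 270
  LT 90: heading 270 -> 0
  FD 2.3: (21.7,0) -> (24,0) [heading=0, draw]
]
FD 1.1: (24,0) -> (25.1,0) [heading=0, draw]
RT 180: heading 0 -> 180
Final: pos=(25.1,0), heading=180, 7 segment(s) drawn

Answer: 25.1 0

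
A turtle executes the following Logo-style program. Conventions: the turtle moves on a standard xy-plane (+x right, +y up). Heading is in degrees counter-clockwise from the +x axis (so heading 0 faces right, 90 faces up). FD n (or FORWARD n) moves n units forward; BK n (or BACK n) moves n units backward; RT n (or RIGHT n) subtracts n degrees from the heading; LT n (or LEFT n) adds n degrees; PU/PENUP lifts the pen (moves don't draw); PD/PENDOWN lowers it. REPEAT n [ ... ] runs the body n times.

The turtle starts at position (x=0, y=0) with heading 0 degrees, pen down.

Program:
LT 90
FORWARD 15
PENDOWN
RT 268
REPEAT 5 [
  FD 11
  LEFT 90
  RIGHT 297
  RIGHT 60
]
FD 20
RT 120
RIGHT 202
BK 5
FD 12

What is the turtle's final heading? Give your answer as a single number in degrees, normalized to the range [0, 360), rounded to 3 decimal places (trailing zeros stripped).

Answer: 325

Derivation:
Executing turtle program step by step:
Start: pos=(0,0), heading=0, pen down
LT 90: heading 0 -> 90
FD 15: (0,0) -> (0,15) [heading=90, draw]
PD: pen down
RT 268: heading 90 -> 182
REPEAT 5 [
  -- iteration 1/5 --
  FD 11: (0,15) -> (-10.993,14.616) [heading=182, draw]
  LT 90: heading 182 -> 272
  RT 297: heading 272 -> 335
  RT 60: heading 335 -> 275
  -- iteration 2/5 --
  FD 11: (-10.993,14.616) -> (-10.035,3.658) [heading=275, draw]
  LT 90: heading 275 -> 5
  RT 297: heading 5 -> 68
  RT 60: heading 68 -> 8
  -- iteration 3/5 --
  FD 11: (-10.035,3.658) -> (0.858,5.189) [heading=8, draw]
  LT 90: heading 8 -> 98
  RT 297: heading 98 -> 161
  RT 60: heading 161 -> 101
  -- iteration 4/5 --
  FD 11: (0.858,5.189) -> (-1.241,15.987) [heading=101, draw]
  LT 90: heading 101 -> 191
  RT 297: heading 191 -> 254
  RT 60: heading 254 -> 194
  -- iteration 5/5 --
  FD 11: (-1.241,15.987) -> (-11.914,13.326) [heading=194, draw]
  LT 90: heading 194 -> 284
  RT 297: heading 284 -> 347
  RT 60: heading 347 -> 287
]
FD 20: (-11.914,13.326) -> (-6.066,-5.8) [heading=287, draw]
RT 120: heading 287 -> 167
RT 202: heading 167 -> 325
BK 5: (-6.066,-5.8) -> (-10.162,-2.933) [heading=325, draw]
FD 12: (-10.162,-2.933) -> (-0.332,-9.816) [heading=325, draw]
Final: pos=(-0.332,-9.816), heading=325, 9 segment(s) drawn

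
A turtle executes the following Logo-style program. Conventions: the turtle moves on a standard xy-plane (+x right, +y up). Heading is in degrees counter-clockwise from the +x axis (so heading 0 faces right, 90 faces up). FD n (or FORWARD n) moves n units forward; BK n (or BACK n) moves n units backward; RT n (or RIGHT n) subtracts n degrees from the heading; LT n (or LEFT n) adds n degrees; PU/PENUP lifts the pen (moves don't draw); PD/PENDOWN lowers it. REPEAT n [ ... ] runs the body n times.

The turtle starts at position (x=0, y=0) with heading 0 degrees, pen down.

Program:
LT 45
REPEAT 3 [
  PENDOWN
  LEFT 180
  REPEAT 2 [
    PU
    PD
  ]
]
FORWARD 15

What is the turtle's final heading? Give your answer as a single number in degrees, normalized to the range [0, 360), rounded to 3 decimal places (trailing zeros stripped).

Executing turtle program step by step:
Start: pos=(0,0), heading=0, pen down
LT 45: heading 0 -> 45
REPEAT 3 [
  -- iteration 1/3 --
  PD: pen down
  LT 180: heading 45 -> 225
  REPEAT 2 [
    -- iteration 1/2 --
    PU: pen up
    PD: pen down
    -- iteration 2/2 --
    PU: pen up
    PD: pen down
  ]
  -- iteration 2/3 --
  PD: pen down
  LT 180: heading 225 -> 45
  REPEAT 2 [
    -- iteration 1/2 --
    PU: pen up
    PD: pen down
    -- iteration 2/2 --
    PU: pen up
    PD: pen down
  ]
  -- iteration 3/3 --
  PD: pen down
  LT 180: heading 45 -> 225
  REPEAT 2 [
    -- iteration 1/2 --
    PU: pen up
    PD: pen down
    -- iteration 2/2 --
    PU: pen up
    PD: pen down
  ]
]
FD 15: (0,0) -> (-10.607,-10.607) [heading=225, draw]
Final: pos=(-10.607,-10.607), heading=225, 1 segment(s) drawn

Answer: 225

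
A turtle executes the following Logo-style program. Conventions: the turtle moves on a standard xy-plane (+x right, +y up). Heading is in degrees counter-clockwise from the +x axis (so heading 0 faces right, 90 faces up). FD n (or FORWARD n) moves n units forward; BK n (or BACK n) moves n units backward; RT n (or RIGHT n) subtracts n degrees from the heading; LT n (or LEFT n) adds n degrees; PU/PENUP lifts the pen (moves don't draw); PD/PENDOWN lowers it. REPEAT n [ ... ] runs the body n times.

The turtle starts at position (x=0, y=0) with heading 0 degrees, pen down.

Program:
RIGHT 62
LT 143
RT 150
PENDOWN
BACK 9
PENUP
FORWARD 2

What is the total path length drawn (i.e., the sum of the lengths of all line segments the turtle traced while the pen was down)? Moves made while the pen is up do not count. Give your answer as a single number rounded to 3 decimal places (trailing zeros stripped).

Executing turtle program step by step:
Start: pos=(0,0), heading=0, pen down
RT 62: heading 0 -> 298
LT 143: heading 298 -> 81
RT 150: heading 81 -> 291
PD: pen down
BK 9: (0,0) -> (-3.225,8.402) [heading=291, draw]
PU: pen up
FD 2: (-3.225,8.402) -> (-2.509,6.535) [heading=291, move]
Final: pos=(-2.509,6.535), heading=291, 1 segment(s) drawn

Segment lengths:
  seg 1: (0,0) -> (-3.225,8.402), length = 9
Total = 9

Answer: 9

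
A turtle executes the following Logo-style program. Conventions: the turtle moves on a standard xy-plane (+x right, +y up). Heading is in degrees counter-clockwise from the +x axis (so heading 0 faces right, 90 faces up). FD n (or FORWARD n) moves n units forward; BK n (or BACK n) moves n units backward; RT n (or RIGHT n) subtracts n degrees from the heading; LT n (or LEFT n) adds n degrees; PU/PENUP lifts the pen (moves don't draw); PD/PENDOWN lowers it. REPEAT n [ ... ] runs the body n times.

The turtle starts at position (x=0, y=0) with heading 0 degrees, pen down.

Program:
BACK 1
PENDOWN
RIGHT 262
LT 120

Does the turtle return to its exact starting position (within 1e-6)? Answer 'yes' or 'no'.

Executing turtle program step by step:
Start: pos=(0,0), heading=0, pen down
BK 1: (0,0) -> (-1,0) [heading=0, draw]
PD: pen down
RT 262: heading 0 -> 98
LT 120: heading 98 -> 218
Final: pos=(-1,0), heading=218, 1 segment(s) drawn

Start position: (0, 0)
Final position: (-1, 0)
Distance = 1; >= 1e-6 -> NOT closed

Answer: no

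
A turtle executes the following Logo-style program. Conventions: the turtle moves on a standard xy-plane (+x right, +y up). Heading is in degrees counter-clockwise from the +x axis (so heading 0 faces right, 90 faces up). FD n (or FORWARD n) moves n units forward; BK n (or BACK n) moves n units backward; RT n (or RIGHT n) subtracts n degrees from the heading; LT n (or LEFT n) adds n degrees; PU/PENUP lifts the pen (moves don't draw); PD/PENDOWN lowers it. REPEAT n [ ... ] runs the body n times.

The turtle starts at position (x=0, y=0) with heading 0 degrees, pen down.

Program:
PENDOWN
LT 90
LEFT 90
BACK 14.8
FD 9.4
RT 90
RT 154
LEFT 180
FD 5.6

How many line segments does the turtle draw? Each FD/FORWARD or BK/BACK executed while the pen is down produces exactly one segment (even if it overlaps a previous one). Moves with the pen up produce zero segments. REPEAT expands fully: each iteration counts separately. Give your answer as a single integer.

Answer: 3

Derivation:
Executing turtle program step by step:
Start: pos=(0,0), heading=0, pen down
PD: pen down
LT 90: heading 0 -> 90
LT 90: heading 90 -> 180
BK 14.8: (0,0) -> (14.8,0) [heading=180, draw]
FD 9.4: (14.8,0) -> (5.4,0) [heading=180, draw]
RT 90: heading 180 -> 90
RT 154: heading 90 -> 296
LT 180: heading 296 -> 116
FD 5.6: (5.4,0) -> (2.945,5.033) [heading=116, draw]
Final: pos=(2.945,5.033), heading=116, 3 segment(s) drawn
Segments drawn: 3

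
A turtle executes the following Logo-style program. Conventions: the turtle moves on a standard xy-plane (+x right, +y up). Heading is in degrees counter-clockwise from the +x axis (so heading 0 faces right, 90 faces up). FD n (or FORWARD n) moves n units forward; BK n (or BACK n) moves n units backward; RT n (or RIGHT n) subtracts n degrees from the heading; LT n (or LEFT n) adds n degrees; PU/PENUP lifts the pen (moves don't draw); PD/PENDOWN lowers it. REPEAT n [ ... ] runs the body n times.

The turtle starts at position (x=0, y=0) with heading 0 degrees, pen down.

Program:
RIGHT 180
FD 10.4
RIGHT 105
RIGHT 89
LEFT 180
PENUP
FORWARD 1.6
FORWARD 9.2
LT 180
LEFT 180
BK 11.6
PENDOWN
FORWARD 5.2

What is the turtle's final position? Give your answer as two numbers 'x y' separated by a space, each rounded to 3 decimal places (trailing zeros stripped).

Answer: -14.669 1.064

Derivation:
Executing turtle program step by step:
Start: pos=(0,0), heading=0, pen down
RT 180: heading 0 -> 180
FD 10.4: (0,0) -> (-10.4,0) [heading=180, draw]
RT 105: heading 180 -> 75
RT 89: heading 75 -> 346
LT 180: heading 346 -> 166
PU: pen up
FD 1.6: (-10.4,0) -> (-11.952,0.387) [heading=166, move]
FD 9.2: (-11.952,0.387) -> (-20.879,2.613) [heading=166, move]
LT 180: heading 166 -> 346
LT 180: heading 346 -> 166
BK 11.6: (-20.879,2.613) -> (-9.624,-0.194) [heading=166, move]
PD: pen down
FD 5.2: (-9.624,-0.194) -> (-14.669,1.064) [heading=166, draw]
Final: pos=(-14.669,1.064), heading=166, 2 segment(s) drawn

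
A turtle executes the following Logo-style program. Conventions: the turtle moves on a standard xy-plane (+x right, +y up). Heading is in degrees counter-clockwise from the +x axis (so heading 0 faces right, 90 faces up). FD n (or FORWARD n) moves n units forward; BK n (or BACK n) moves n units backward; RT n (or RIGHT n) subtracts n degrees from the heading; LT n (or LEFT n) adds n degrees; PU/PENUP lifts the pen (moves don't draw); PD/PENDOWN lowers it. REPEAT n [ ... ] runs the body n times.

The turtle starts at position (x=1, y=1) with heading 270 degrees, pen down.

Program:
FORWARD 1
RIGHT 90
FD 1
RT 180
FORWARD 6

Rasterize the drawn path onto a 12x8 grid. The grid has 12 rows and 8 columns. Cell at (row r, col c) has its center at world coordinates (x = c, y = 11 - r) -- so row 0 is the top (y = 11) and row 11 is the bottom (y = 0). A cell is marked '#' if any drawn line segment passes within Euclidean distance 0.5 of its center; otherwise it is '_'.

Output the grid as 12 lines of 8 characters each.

Segment 0: (1,1) -> (1,0)
Segment 1: (1,0) -> (-0,0)
Segment 2: (-0,0) -> (6,0)

Answer: ________
________
________
________
________
________
________
________
________
________
_#______
#######_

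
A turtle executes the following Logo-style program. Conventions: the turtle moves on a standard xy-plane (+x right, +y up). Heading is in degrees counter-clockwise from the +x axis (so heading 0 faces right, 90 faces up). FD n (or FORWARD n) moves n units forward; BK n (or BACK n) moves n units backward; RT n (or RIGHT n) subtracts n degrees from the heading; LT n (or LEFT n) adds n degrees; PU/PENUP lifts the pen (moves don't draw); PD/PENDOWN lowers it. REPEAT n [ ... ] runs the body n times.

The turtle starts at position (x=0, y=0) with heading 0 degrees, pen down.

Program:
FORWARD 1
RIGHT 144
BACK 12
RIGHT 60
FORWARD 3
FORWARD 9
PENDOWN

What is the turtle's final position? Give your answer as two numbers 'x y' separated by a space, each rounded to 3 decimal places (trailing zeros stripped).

Answer: -0.254 11.934

Derivation:
Executing turtle program step by step:
Start: pos=(0,0), heading=0, pen down
FD 1: (0,0) -> (1,0) [heading=0, draw]
RT 144: heading 0 -> 216
BK 12: (1,0) -> (10.708,7.053) [heading=216, draw]
RT 60: heading 216 -> 156
FD 3: (10.708,7.053) -> (7.968,8.274) [heading=156, draw]
FD 9: (7.968,8.274) -> (-0.254,11.934) [heading=156, draw]
PD: pen down
Final: pos=(-0.254,11.934), heading=156, 4 segment(s) drawn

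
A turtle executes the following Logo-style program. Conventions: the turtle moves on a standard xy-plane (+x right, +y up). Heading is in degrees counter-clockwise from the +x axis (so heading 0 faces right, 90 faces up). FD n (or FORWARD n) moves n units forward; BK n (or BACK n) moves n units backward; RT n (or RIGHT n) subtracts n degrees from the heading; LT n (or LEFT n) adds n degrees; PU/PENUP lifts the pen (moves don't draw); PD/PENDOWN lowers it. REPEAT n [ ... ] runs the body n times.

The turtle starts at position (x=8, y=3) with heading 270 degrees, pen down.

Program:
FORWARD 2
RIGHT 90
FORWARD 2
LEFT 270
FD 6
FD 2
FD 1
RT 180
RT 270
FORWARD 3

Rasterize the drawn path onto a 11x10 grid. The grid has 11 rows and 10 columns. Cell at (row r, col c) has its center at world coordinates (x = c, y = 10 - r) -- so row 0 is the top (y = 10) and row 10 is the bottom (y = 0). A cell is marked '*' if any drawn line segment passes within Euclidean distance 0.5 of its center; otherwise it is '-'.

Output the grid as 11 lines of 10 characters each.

Segment 0: (8,3) -> (8,1)
Segment 1: (8,1) -> (6,1)
Segment 2: (6,1) -> (6,7)
Segment 3: (6,7) -> (6,9)
Segment 4: (6,9) -> (6,10)
Segment 5: (6,10) -> (9,10)

Answer: ------****
------*---
------*---
------*---
------*---
------*---
------*---
------*-*-
------*-*-
------***-
----------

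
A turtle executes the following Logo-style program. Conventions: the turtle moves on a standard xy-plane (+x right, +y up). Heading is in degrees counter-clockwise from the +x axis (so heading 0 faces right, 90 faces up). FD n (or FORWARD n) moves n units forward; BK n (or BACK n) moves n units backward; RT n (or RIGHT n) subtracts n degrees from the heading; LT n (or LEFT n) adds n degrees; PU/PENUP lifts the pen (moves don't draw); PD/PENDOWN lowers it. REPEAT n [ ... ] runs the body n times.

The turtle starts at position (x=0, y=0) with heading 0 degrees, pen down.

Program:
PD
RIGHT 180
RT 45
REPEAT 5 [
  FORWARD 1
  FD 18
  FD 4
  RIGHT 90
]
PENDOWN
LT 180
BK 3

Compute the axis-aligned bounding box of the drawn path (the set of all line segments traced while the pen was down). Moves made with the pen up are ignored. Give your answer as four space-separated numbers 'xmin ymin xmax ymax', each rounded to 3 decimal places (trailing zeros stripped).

Answer: -16.263 0 16.263 32.527

Derivation:
Executing turtle program step by step:
Start: pos=(0,0), heading=0, pen down
PD: pen down
RT 180: heading 0 -> 180
RT 45: heading 180 -> 135
REPEAT 5 [
  -- iteration 1/5 --
  FD 1: (0,0) -> (-0.707,0.707) [heading=135, draw]
  FD 18: (-0.707,0.707) -> (-13.435,13.435) [heading=135, draw]
  FD 4: (-13.435,13.435) -> (-16.263,16.263) [heading=135, draw]
  RT 90: heading 135 -> 45
  -- iteration 2/5 --
  FD 1: (-16.263,16.263) -> (-15.556,16.971) [heading=45, draw]
  FD 18: (-15.556,16.971) -> (-2.828,29.698) [heading=45, draw]
  FD 4: (-2.828,29.698) -> (0,32.527) [heading=45, draw]
  RT 90: heading 45 -> 315
  -- iteration 3/5 --
  FD 1: (0,32.527) -> (0.707,31.82) [heading=315, draw]
  FD 18: (0.707,31.82) -> (13.435,19.092) [heading=315, draw]
  FD 4: (13.435,19.092) -> (16.263,16.263) [heading=315, draw]
  RT 90: heading 315 -> 225
  -- iteration 4/5 --
  FD 1: (16.263,16.263) -> (15.556,15.556) [heading=225, draw]
  FD 18: (15.556,15.556) -> (2.828,2.828) [heading=225, draw]
  FD 4: (2.828,2.828) -> (0,0) [heading=225, draw]
  RT 90: heading 225 -> 135
  -- iteration 5/5 --
  FD 1: (0,0) -> (-0.707,0.707) [heading=135, draw]
  FD 18: (-0.707,0.707) -> (-13.435,13.435) [heading=135, draw]
  FD 4: (-13.435,13.435) -> (-16.263,16.263) [heading=135, draw]
  RT 90: heading 135 -> 45
]
PD: pen down
LT 180: heading 45 -> 225
BK 3: (-16.263,16.263) -> (-14.142,18.385) [heading=225, draw]
Final: pos=(-14.142,18.385), heading=225, 16 segment(s) drawn

Segment endpoints: x in {-16.263, -15.556, -14.142, -13.435, -13.435, -2.828, -0.707, -0.707, 0, 0, 0, 0.707, 2.828, 13.435, 15.556, 16.263}, y in {0, 0, 0.707, 0.707, 2.828, 13.435, 13.435, 15.556, 16.263, 16.263, 16.263, 16.971, 18.385, 19.092, 29.698, 31.82, 32.527}
xmin=-16.263, ymin=0, xmax=16.263, ymax=32.527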